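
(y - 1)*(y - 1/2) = y^2 - 3*y/2 + 1/2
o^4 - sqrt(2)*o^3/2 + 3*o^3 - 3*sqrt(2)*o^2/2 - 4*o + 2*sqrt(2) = (o - 1)*(o + 2)^2*(o - sqrt(2)/2)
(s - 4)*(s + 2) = s^2 - 2*s - 8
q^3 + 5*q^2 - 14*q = q*(q - 2)*(q + 7)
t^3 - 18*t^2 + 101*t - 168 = (t - 8)*(t - 7)*(t - 3)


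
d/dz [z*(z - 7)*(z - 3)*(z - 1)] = 4*z^3 - 33*z^2 + 62*z - 21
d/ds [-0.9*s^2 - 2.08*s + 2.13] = -1.8*s - 2.08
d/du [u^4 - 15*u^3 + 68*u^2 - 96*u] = 4*u^3 - 45*u^2 + 136*u - 96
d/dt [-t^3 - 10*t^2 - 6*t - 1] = -3*t^2 - 20*t - 6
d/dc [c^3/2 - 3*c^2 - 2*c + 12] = 3*c^2/2 - 6*c - 2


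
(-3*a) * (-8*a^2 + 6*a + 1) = 24*a^3 - 18*a^2 - 3*a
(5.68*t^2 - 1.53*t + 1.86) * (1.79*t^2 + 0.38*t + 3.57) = 10.1672*t^4 - 0.5803*t^3 + 23.0256*t^2 - 4.7553*t + 6.6402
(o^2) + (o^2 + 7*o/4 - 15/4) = 2*o^2 + 7*o/4 - 15/4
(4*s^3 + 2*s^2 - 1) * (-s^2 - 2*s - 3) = -4*s^5 - 10*s^4 - 16*s^3 - 5*s^2 + 2*s + 3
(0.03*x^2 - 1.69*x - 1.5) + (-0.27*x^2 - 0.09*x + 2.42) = -0.24*x^2 - 1.78*x + 0.92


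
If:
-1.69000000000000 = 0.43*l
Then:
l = -3.93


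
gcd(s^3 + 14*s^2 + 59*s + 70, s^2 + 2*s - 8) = 1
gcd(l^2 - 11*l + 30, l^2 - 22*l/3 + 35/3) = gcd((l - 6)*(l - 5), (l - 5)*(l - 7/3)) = l - 5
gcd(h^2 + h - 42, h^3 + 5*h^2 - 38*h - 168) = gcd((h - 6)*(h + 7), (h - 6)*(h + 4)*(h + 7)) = h^2 + h - 42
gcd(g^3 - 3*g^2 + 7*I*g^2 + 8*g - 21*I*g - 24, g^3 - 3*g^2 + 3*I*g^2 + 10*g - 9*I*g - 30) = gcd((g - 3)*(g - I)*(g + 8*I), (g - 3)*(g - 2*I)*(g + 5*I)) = g - 3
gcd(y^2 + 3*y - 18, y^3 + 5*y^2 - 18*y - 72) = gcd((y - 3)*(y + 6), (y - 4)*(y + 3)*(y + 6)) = y + 6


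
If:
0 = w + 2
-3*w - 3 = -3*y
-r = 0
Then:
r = 0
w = -2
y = -1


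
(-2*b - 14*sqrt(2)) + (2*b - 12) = -14*sqrt(2) - 12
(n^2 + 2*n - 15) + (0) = n^2 + 2*n - 15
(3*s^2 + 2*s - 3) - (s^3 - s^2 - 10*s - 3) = -s^3 + 4*s^2 + 12*s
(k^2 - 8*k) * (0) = 0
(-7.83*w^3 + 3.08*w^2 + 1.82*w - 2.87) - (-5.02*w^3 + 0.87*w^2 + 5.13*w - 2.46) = -2.81*w^3 + 2.21*w^2 - 3.31*w - 0.41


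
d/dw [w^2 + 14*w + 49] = 2*w + 14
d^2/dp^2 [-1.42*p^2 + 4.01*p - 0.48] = -2.84000000000000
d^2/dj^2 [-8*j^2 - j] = -16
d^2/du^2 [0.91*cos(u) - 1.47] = -0.91*cos(u)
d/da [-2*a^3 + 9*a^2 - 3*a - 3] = -6*a^2 + 18*a - 3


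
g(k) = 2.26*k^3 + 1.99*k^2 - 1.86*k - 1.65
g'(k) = 6.78*k^2 + 3.98*k - 1.86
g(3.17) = 84.44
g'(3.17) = 78.89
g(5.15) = 350.25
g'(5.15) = 198.46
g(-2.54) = -21.12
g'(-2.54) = 31.77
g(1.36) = 5.19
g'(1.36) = 16.09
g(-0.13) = -1.38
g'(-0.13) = -2.26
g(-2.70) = -26.60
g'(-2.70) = 36.82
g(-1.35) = -1.07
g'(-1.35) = 5.12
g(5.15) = 350.25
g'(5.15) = 198.46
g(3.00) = 71.70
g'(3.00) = 71.10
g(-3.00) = -39.18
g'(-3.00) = 47.22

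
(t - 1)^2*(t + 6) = t^3 + 4*t^2 - 11*t + 6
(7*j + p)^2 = 49*j^2 + 14*j*p + p^2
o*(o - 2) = o^2 - 2*o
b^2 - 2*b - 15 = (b - 5)*(b + 3)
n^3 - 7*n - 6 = (n - 3)*(n + 1)*(n + 2)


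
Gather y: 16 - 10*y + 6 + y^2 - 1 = y^2 - 10*y + 21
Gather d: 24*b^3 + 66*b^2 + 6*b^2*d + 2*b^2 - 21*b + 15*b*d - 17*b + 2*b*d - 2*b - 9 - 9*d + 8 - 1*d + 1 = 24*b^3 + 68*b^2 - 40*b + d*(6*b^2 + 17*b - 10)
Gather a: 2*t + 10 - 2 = 2*t + 8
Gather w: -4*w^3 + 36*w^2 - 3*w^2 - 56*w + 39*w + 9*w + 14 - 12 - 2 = -4*w^3 + 33*w^2 - 8*w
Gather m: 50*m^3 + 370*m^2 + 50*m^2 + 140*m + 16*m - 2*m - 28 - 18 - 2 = 50*m^3 + 420*m^2 + 154*m - 48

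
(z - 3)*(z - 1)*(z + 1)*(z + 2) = z^4 - z^3 - 7*z^2 + z + 6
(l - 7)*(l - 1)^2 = l^3 - 9*l^2 + 15*l - 7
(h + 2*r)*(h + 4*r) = h^2 + 6*h*r + 8*r^2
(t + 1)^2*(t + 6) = t^3 + 8*t^2 + 13*t + 6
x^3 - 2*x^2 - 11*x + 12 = (x - 4)*(x - 1)*(x + 3)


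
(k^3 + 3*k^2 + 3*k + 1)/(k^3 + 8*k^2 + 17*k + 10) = (k^2 + 2*k + 1)/(k^2 + 7*k + 10)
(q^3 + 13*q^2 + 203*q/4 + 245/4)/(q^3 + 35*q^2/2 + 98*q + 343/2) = (q + 5/2)/(q + 7)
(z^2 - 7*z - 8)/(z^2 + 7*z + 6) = (z - 8)/(z + 6)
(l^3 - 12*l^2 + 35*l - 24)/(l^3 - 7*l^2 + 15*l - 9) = (l - 8)/(l - 3)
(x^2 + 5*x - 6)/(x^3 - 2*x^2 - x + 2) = (x + 6)/(x^2 - x - 2)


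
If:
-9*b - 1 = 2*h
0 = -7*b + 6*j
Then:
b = 6*j/7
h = -27*j/7 - 1/2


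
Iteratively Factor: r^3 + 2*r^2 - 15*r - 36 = (r + 3)*(r^2 - r - 12) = (r + 3)^2*(r - 4)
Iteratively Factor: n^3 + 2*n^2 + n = (n)*(n^2 + 2*n + 1) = n*(n + 1)*(n + 1)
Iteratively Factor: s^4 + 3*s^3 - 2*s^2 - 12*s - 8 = (s - 2)*(s^3 + 5*s^2 + 8*s + 4) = (s - 2)*(s + 2)*(s^2 + 3*s + 2) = (s - 2)*(s + 2)^2*(s + 1)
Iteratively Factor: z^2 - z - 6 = (z + 2)*(z - 3)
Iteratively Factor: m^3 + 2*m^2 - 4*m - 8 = (m + 2)*(m^2 - 4) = (m - 2)*(m + 2)*(m + 2)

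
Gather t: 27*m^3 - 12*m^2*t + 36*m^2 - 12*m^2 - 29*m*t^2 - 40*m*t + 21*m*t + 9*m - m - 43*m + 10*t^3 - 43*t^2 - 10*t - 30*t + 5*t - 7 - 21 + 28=27*m^3 + 24*m^2 - 35*m + 10*t^3 + t^2*(-29*m - 43) + t*(-12*m^2 - 19*m - 35)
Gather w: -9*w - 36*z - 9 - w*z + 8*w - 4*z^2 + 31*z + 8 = w*(-z - 1) - 4*z^2 - 5*z - 1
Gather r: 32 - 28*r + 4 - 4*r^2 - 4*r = -4*r^2 - 32*r + 36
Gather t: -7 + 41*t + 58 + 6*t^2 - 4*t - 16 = 6*t^2 + 37*t + 35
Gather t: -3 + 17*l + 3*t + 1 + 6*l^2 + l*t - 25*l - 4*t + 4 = 6*l^2 - 8*l + t*(l - 1) + 2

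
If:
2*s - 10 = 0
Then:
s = 5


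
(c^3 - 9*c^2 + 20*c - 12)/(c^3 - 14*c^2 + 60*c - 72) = (c - 1)/(c - 6)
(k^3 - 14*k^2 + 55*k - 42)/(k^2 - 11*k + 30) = (k^2 - 8*k + 7)/(k - 5)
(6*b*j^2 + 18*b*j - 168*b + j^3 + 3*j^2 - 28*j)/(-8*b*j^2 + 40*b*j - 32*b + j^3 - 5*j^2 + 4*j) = (-6*b*j - 42*b - j^2 - 7*j)/(8*b*j - 8*b - j^2 + j)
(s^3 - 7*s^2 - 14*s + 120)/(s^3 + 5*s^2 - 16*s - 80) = (s^2 - 11*s + 30)/(s^2 + s - 20)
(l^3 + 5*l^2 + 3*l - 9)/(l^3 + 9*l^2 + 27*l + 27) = (l - 1)/(l + 3)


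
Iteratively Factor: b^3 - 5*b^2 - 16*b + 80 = (b - 4)*(b^2 - b - 20) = (b - 5)*(b - 4)*(b + 4)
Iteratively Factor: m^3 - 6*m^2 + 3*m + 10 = (m + 1)*(m^2 - 7*m + 10) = (m - 5)*(m + 1)*(m - 2)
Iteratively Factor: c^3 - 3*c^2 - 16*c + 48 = (c - 3)*(c^2 - 16) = (c - 4)*(c - 3)*(c + 4)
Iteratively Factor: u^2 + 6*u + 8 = (u + 2)*(u + 4)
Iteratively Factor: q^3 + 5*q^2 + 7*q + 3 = (q + 1)*(q^2 + 4*q + 3) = (q + 1)^2*(q + 3)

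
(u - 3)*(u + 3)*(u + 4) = u^3 + 4*u^2 - 9*u - 36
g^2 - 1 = (g - 1)*(g + 1)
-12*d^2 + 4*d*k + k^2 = (-2*d + k)*(6*d + k)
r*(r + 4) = r^2 + 4*r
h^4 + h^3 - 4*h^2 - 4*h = h*(h - 2)*(h + 1)*(h + 2)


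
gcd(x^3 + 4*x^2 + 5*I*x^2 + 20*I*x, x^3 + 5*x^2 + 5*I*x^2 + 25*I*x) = x^2 + 5*I*x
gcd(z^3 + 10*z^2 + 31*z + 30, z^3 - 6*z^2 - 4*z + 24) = z + 2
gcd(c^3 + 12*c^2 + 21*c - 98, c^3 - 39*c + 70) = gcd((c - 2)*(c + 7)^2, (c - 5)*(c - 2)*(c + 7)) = c^2 + 5*c - 14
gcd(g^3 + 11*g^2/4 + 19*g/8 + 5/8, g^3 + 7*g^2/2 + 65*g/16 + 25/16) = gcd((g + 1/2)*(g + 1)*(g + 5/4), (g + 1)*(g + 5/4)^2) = g^2 + 9*g/4 + 5/4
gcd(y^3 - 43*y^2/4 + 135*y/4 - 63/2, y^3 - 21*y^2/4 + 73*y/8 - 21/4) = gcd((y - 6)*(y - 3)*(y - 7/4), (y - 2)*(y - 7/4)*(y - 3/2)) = y - 7/4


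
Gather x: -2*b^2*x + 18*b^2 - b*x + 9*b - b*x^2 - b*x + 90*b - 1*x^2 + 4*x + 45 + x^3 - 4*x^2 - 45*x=18*b^2 + 99*b + x^3 + x^2*(-b - 5) + x*(-2*b^2 - 2*b - 41) + 45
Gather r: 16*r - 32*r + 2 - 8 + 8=2 - 16*r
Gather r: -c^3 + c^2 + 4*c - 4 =-c^3 + c^2 + 4*c - 4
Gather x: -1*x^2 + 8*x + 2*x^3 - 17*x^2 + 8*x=2*x^3 - 18*x^2 + 16*x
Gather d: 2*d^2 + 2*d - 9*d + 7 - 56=2*d^2 - 7*d - 49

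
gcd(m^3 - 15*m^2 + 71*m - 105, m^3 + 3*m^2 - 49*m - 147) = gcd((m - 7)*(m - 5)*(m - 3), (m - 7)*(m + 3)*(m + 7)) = m - 7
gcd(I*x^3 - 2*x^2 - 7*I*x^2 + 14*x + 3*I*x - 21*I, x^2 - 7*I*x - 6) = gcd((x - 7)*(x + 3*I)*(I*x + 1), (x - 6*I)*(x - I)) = x - I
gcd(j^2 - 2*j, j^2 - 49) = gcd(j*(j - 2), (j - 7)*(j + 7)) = 1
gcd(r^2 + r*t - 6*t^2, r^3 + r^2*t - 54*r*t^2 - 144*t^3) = r + 3*t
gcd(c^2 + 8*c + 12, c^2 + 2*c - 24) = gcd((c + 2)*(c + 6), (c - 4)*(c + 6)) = c + 6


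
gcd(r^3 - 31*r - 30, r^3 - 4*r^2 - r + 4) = r + 1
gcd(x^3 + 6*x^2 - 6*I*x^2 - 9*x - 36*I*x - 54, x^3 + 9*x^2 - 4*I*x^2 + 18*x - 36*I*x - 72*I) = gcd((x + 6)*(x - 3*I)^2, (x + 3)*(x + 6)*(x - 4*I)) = x + 6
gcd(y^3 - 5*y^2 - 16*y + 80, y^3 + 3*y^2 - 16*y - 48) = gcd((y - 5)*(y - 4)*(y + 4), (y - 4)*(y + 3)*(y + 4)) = y^2 - 16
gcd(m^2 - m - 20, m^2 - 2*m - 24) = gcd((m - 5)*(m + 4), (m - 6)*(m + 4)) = m + 4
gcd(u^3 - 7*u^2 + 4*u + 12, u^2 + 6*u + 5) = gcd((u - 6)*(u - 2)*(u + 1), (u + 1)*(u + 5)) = u + 1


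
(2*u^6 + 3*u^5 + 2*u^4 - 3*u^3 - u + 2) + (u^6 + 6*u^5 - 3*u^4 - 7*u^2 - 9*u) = 3*u^6 + 9*u^5 - u^4 - 3*u^3 - 7*u^2 - 10*u + 2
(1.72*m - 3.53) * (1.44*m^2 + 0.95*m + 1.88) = 2.4768*m^3 - 3.4492*m^2 - 0.1199*m - 6.6364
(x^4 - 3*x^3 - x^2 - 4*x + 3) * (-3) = -3*x^4 + 9*x^3 + 3*x^2 + 12*x - 9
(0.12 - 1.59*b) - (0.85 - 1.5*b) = -0.0900000000000001*b - 0.73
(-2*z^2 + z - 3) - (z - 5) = 2 - 2*z^2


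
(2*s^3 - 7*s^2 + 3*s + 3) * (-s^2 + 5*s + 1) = -2*s^5 + 17*s^4 - 36*s^3 + 5*s^2 + 18*s + 3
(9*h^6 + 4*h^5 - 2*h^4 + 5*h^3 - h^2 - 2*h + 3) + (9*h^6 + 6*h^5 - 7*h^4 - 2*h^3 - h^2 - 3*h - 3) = 18*h^6 + 10*h^5 - 9*h^4 + 3*h^3 - 2*h^2 - 5*h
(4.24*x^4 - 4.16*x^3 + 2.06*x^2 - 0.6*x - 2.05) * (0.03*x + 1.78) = 0.1272*x^5 + 7.4224*x^4 - 7.343*x^3 + 3.6488*x^2 - 1.1295*x - 3.649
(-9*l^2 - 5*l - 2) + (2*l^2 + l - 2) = -7*l^2 - 4*l - 4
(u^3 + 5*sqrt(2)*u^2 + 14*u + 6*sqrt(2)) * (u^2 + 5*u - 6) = u^5 + 5*u^4 + 5*sqrt(2)*u^4 + 8*u^3 + 25*sqrt(2)*u^3 - 24*sqrt(2)*u^2 + 70*u^2 - 84*u + 30*sqrt(2)*u - 36*sqrt(2)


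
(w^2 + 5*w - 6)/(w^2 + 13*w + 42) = (w - 1)/(w + 7)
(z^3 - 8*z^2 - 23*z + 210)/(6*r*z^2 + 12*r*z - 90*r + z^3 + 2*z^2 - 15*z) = (z^2 - 13*z + 42)/(6*r*z - 18*r + z^2 - 3*z)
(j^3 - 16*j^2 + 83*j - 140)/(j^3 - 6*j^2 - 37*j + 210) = (j - 4)/(j + 6)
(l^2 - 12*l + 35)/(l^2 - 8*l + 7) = (l - 5)/(l - 1)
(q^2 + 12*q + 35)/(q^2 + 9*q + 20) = (q + 7)/(q + 4)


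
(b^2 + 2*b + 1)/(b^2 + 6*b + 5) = (b + 1)/(b + 5)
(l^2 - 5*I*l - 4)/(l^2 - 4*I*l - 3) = (l - 4*I)/(l - 3*I)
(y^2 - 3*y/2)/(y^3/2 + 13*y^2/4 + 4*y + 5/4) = 2*y*(2*y - 3)/(2*y^3 + 13*y^2 + 16*y + 5)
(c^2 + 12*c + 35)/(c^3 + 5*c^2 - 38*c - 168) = (c + 5)/(c^2 - 2*c - 24)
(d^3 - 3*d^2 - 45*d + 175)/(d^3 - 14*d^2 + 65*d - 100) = (d + 7)/(d - 4)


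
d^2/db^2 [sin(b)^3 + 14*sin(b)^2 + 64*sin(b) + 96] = -9*sin(b)^3 - 56*sin(b)^2 - 58*sin(b) + 28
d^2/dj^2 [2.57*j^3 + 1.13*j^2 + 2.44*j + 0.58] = 15.42*j + 2.26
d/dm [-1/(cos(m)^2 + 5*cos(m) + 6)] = -(2*cos(m) + 5)*sin(m)/(cos(m)^2 + 5*cos(m) + 6)^2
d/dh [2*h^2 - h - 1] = 4*h - 1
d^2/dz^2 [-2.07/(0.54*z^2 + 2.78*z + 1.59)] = (1.207224*z^2 + 6.214968*z - 2.07*(1.08*z + 2.78)*(2.16*z + 5.56) + 3.554604)/(0.54*z^2 + 2.78*z + 1.59)^3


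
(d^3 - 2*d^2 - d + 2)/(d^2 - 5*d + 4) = (d^2 - d - 2)/(d - 4)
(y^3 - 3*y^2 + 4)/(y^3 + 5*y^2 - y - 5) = (y^2 - 4*y + 4)/(y^2 + 4*y - 5)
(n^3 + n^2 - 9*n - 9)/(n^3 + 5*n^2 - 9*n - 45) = (n + 1)/(n + 5)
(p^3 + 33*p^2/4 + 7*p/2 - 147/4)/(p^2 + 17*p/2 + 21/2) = (4*p^2 + 5*p - 21)/(2*(2*p + 3))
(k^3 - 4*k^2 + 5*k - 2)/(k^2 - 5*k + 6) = (k^2 - 2*k + 1)/(k - 3)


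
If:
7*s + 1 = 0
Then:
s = -1/7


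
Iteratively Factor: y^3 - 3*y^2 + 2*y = (y - 1)*(y^2 - 2*y) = y*(y - 1)*(y - 2)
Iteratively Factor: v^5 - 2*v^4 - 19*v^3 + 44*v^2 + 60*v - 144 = (v - 2)*(v^4 - 19*v^2 + 6*v + 72) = (v - 3)*(v - 2)*(v^3 + 3*v^2 - 10*v - 24) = (v - 3)^2*(v - 2)*(v^2 + 6*v + 8) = (v - 3)^2*(v - 2)*(v + 4)*(v + 2)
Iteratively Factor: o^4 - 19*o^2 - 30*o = (o)*(o^3 - 19*o - 30) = o*(o + 3)*(o^2 - 3*o - 10) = o*(o - 5)*(o + 3)*(o + 2)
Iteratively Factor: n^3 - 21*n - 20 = (n + 4)*(n^2 - 4*n - 5) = (n - 5)*(n + 4)*(n + 1)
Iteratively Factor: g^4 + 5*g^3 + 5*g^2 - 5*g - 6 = (g + 3)*(g^3 + 2*g^2 - g - 2) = (g - 1)*(g + 3)*(g^2 + 3*g + 2) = (g - 1)*(g + 1)*(g + 3)*(g + 2)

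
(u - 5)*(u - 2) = u^2 - 7*u + 10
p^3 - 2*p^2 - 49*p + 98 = (p - 7)*(p - 2)*(p + 7)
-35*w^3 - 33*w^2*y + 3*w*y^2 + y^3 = (-5*w + y)*(w + y)*(7*w + y)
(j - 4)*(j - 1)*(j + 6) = j^3 + j^2 - 26*j + 24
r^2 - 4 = (r - 2)*(r + 2)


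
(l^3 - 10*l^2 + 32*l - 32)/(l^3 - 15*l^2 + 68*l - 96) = (l^2 - 6*l + 8)/(l^2 - 11*l + 24)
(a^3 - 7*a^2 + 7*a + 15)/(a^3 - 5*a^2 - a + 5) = (a - 3)/(a - 1)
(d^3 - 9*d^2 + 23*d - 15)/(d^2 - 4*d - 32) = (-d^3 + 9*d^2 - 23*d + 15)/(-d^2 + 4*d + 32)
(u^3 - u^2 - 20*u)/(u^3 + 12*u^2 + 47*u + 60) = u*(u - 5)/(u^2 + 8*u + 15)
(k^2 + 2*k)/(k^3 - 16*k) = (k + 2)/(k^2 - 16)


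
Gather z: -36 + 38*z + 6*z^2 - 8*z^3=-8*z^3 + 6*z^2 + 38*z - 36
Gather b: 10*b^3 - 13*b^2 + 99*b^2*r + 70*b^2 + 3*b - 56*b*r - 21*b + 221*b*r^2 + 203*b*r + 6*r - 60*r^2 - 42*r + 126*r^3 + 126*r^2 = 10*b^3 + b^2*(99*r + 57) + b*(221*r^2 + 147*r - 18) + 126*r^3 + 66*r^2 - 36*r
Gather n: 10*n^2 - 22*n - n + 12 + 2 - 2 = 10*n^2 - 23*n + 12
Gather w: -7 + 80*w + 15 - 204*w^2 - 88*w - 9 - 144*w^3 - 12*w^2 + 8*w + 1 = -144*w^3 - 216*w^2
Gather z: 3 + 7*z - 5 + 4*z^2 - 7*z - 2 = 4*z^2 - 4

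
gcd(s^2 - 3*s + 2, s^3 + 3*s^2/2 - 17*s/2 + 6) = s - 1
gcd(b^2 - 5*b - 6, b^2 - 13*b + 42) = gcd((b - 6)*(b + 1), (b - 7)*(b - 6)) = b - 6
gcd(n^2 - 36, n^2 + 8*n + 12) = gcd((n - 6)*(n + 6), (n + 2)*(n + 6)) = n + 6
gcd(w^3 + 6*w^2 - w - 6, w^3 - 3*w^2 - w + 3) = w^2 - 1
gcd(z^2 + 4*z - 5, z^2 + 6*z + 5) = z + 5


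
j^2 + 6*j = j*(j + 6)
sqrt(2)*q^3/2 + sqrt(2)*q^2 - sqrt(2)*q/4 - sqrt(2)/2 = (q - sqrt(2)/2)*(q + sqrt(2)/2)*(sqrt(2)*q/2 + sqrt(2))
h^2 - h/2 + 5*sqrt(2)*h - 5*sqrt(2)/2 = (h - 1/2)*(h + 5*sqrt(2))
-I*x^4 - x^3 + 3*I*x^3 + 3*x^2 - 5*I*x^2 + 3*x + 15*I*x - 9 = (x - 3)*(x - 3*I)*(x + I)*(-I*x + 1)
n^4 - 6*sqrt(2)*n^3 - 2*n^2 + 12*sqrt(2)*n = n*(n - 6*sqrt(2))*(n - sqrt(2))*(n + sqrt(2))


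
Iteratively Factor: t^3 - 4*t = (t + 2)*(t^2 - 2*t) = t*(t + 2)*(t - 2)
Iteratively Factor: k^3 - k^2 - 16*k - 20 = (k + 2)*(k^2 - 3*k - 10) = (k + 2)^2*(k - 5)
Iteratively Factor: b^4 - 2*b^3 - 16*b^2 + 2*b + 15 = (b - 5)*(b^3 + 3*b^2 - b - 3) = (b - 5)*(b - 1)*(b^2 + 4*b + 3) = (b - 5)*(b - 1)*(b + 3)*(b + 1)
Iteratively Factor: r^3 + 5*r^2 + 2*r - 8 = (r + 4)*(r^2 + r - 2) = (r - 1)*(r + 4)*(r + 2)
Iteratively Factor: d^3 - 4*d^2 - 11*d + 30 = (d - 5)*(d^2 + d - 6) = (d - 5)*(d - 2)*(d + 3)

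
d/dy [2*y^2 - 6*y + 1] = 4*y - 6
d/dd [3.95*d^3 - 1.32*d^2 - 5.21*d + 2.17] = 11.85*d^2 - 2.64*d - 5.21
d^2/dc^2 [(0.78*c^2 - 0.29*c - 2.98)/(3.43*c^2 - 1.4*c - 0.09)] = (1.4210854715202e-14*c^4 + 0.667477999999996*c^3 - 208.911696*c^2 + 85.322622*c - 13.435736)/(40.353607*c^6 - 49.41258*c^5 + 16.991877*c^4 - 0.150919999999999*c^3 - 0.445851*c^2 - 0.03402*c - 0.000729)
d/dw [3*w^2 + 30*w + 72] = 6*w + 30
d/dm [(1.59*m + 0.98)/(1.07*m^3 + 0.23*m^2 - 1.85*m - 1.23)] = (1.7013*m^3 + 0.3657*m^2 - 2.9415*m - (1.59*m + 0.98)*(3.21*m^2 + 0.46*m - 1.85) - 1.9557)/(1.07*m^3 + 0.23*m^2 - 1.85*m - 1.23)^2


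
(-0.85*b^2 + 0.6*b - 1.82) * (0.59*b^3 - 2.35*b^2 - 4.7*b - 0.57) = -0.5015*b^5 + 2.3515*b^4 + 1.5112*b^3 + 1.9415*b^2 + 8.212*b + 1.0374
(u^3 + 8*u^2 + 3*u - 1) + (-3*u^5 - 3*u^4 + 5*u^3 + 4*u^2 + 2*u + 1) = -3*u^5 - 3*u^4 + 6*u^3 + 12*u^2 + 5*u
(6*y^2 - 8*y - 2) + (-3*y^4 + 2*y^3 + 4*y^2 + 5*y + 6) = -3*y^4 + 2*y^3 + 10*y^2 - 3*y + 4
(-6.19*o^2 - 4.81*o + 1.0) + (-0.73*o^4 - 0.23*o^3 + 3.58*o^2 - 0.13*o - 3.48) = -0.73*o^4 - 0.23*o^3 - 2.61*o^2 - 4.94*o - 2.48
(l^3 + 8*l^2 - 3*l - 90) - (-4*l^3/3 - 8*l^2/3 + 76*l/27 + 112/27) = 7*l^3/3 + 32*l^2/3 - 157*l/27 - 2542/27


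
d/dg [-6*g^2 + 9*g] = 9 - 12*g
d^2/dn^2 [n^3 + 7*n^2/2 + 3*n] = 6*n + 7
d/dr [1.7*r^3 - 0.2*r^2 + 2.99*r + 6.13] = 5.1*r^2 - 0.4*r + 2.99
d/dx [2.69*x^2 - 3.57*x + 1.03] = 5.38*x - 3.57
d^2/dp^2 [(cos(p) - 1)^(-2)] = 2*(-cos(p) - cos(2*p) + 2)/(cos(p) - 1)^4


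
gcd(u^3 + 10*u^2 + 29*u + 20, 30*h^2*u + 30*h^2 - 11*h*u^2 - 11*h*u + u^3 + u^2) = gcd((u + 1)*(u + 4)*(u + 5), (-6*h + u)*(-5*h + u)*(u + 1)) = u + 1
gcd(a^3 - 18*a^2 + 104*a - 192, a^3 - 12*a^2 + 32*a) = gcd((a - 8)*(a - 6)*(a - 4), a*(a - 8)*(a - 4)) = a^2 - 12*a + 32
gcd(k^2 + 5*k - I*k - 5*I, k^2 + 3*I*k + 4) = k - I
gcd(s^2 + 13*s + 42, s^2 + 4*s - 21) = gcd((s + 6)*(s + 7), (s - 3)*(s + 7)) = s + 7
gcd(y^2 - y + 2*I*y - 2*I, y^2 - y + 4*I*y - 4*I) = y - 1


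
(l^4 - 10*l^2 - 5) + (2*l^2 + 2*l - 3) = l^4 - 8*l^2 + 2*l - 8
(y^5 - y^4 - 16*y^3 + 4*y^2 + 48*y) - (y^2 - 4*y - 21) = y^5 - y^4 - 16*y^3 + 3*y^2 + 52*y + 21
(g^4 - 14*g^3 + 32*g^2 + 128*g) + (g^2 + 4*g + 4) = g^4 - 14*g^3 + 33*g^2 + 132*g + 4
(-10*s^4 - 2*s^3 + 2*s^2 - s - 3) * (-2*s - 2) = 20*s^5 + 24*s^4 - 2*s^2 + 8*s + 6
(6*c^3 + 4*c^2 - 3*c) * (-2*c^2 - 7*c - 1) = -12*c^5 - 50*c^4 - 28*c^3 + 17*c^2 + 3*c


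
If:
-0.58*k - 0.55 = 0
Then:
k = -0.95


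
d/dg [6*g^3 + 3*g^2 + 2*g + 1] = 18*g^2 + 6*g + 2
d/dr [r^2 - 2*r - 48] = 2*r - 2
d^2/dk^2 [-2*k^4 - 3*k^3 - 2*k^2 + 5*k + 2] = -24*k^2 - 18*k - 4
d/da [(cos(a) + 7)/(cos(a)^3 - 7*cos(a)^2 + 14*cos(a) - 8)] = (-193*cos(a)/2 + 7*cos(2*a) + cos(3*a)/2 + 113)*sin(a)/(cos(a)^3 - 7*cos(a)^2 + 14*cos(a) - 8)^2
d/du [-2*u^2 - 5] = -4*u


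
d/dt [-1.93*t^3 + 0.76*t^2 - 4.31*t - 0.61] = -5.79*t^2 + 1.52*t - 4.31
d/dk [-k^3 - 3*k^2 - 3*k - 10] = -3*k^2 - 6*k - 3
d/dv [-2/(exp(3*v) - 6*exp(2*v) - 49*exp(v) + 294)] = (6*exp(2*v) - 24*exp(v) - 98)*exp(v)/(exp(3*v) - 6*exp(2*v) - 49*exp(v) + 294)^2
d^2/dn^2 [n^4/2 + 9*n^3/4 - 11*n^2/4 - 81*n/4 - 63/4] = 6*n^2 + 27*n/2 - 11/2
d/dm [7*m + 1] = 7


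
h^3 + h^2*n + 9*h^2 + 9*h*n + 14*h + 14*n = (h + 2)*(h + 7)*(h + n)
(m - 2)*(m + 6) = m^2 + 4*m - 12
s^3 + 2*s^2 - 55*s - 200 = (s - 8)*(s + 5)^2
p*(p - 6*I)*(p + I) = p^3 - 5*I*p^2 + 6*p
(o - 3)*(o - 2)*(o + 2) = o^3 - 3*o^2 - 4*o + 12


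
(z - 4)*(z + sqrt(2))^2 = z^3 - 4*z^2 + 2*sqrt(2)*z^2 - 8*sqrt(2)*z + 2*z - 8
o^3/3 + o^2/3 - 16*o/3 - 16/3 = (o/3 + 1/3)*(o - 4)*(o + 4)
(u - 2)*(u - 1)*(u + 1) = u^3 - 2*u^2 - u + 2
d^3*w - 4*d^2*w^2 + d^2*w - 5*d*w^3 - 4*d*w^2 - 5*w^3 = (d - 5*w)*(d + w)*(d*w + w)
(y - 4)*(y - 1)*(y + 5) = y^3 - 21*y + 20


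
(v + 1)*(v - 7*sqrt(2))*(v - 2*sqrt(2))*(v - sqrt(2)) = v^4 - 10*sqrt(2)*v^3 + v^3 - 10*sqrt(2)*v^2 + 46*v^2 - 28*sqrt(2)*v + 46*v - 28*sqrt(2)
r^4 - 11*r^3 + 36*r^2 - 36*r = r*(r - 6)*(r - 3)*(r - 2)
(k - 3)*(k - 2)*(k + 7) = k^3 + 2*k^2 - 29*k + 42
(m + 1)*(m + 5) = m^2 + 6*m + 5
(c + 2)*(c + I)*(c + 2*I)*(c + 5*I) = c^4 + 2*c^3 + 8*I*c^3 - 17*c^2 + 16*I*c^2 - 34*c - 10*I*c - 20*I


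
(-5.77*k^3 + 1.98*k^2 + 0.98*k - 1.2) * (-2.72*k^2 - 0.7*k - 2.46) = 15.6944*k^5 - 1.3466*k^4 + 10.1426*k^3 - 2.2928*k^2 - 1.5708*k + 2.952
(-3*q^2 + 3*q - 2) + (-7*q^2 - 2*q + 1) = -10*q^2 + q - 1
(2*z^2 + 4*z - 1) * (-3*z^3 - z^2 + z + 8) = -6*z^5 - 14*z^4 + z^3 + 21*z^2 + 31*z - 8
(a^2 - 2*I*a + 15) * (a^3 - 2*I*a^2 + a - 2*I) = a^5 - 4*I*a^4 + 12*a^3 - 34*I*a^2 + 11*a - 30*I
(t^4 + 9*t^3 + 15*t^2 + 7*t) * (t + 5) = t^5 + 14*t^4 + 60*t^3 + 82*t^2 + 35*t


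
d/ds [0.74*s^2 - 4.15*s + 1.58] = 1.48*s - 4.15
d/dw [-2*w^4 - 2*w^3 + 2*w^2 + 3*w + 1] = -8*w^3 - 6*w^2 + 4*w + 3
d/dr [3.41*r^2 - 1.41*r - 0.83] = 6.82*r - 1.41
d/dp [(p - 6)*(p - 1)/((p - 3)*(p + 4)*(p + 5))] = (-p^4 + 14*p^3 + 17*p^2 - 192*p + 462)/(p^6 + 12*p^5 + 22*p^4 - 204*p^3 - 671*p^2 + 840*p + 3600)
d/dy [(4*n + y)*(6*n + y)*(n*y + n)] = n*(24*n^2 + 20*n*y + 10*n + 3*y^2 + 2*y)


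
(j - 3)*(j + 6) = j^2 + 3*j - 18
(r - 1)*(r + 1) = r^2 - 1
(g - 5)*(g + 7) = g^2 + 2*g - 35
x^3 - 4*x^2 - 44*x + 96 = (x - 8)*(x - 2)*(x + 6)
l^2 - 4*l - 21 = (l - 7)*(l + 3)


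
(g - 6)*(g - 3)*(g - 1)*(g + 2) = g^4 - 8*g^3 + 7*g^2 + 36*g - 36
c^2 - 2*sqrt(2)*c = c*(c - 2*sqrt(2))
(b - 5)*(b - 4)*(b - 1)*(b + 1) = b^4 - 9*b^3 + 19*b^2 + 9*b - 20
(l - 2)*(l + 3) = l^2 + l - 6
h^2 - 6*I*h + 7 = (h - 7*I)*(h + I)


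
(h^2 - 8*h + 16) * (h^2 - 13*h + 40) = h^4 - 21*h^3 + 160*h^2 - 528*h + 640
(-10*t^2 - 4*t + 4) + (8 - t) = -10*t^2 - 5*t + 12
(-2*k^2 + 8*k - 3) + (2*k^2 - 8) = 8*k - 11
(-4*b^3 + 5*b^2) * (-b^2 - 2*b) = 4*b^5 + 3*b^4 - 10*b^3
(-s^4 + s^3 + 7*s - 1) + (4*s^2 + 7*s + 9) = -s^4 + s^3 + 4*s^2 + 14*s + 8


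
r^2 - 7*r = r*(r - 7)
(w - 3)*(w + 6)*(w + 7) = w^3 + 10*w^2 + 3*w - 126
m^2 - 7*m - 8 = (m - 8)*(m + 1)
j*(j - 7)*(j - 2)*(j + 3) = j^4 - 6*j^3 - 13*j^2 + 42*j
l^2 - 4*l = l*(l - 4)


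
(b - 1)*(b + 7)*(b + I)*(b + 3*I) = b^4 + 6*b^3 + 4*I*b^3 - 10*b^2 + 24*I*b^2 - 18*b - 28*I*b + 21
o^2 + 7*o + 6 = (o + 1)*(o + 6)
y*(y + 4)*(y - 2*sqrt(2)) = y^3 - 2*sqrt(2)*y^2 + 4*y^2 - 8*sqrt(2)*y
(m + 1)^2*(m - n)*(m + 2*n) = m^4 + m^3*n + 2*m^3 - 2*m^2*n^2 + 2*m^2*n + m^2 - 4*m*n^2 + m*n - 2*n^2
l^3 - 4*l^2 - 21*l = l*(l - 7)*(l + 3)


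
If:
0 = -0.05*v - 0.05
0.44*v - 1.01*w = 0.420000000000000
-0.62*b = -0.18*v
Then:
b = -0.29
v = -1.00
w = -0.85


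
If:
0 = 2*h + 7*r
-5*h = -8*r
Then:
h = 0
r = 0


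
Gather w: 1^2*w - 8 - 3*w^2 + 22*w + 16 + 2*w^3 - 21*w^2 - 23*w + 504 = 2*w^3 - 24*w^2 + 512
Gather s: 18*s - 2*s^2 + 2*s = -2*s^2 + 20*s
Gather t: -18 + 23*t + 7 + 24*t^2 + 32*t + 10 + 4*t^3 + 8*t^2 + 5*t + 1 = 4*t^3 + 32*t^2 + 60*t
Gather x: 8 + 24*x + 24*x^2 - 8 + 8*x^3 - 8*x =8*x^3 + 24*x^2 + 16*x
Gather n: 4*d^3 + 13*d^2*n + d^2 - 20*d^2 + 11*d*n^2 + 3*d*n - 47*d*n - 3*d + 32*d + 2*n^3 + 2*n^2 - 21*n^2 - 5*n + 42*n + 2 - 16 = 4*d^3 - 19*d^2 + 29*d + 2*n^3 + n^2*(11*d - 19) + n*(13*d^2 - 44*d + 37) - 14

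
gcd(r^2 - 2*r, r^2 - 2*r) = r^2 - 2*r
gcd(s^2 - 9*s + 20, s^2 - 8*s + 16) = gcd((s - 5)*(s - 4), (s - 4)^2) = s - 4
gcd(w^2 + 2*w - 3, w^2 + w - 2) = w - 1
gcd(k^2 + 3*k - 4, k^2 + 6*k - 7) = k - 1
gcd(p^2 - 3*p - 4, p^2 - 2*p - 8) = p - 4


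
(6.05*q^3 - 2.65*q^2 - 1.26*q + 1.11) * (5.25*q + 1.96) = 31.7625*q^4 - 2.0545*q^3 - 11.809*q^2 + 3.3579*q + 2.1756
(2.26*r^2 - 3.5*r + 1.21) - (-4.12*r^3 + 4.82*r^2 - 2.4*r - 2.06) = 4.12*r^3 - 2.56*r^2 - 1.1*r + 3.27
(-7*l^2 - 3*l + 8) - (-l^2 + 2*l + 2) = -6*l^2 - 5*l + 6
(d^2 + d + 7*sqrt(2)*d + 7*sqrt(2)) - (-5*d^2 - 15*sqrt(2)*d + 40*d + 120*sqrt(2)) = 6*d^2 - 39*d + 22*sqrt(2)*d - 113*sqrt(2)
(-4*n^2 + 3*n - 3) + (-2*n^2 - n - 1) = -6*n^2 + 2*n - 4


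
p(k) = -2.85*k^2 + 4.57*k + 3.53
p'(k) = 4.57 - 5.7*k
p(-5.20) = -97.30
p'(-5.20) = 34.21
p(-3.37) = -44.24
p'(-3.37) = 23.78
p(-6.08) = -129.61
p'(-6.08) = 39.23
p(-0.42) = 1.11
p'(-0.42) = 6.96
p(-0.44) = 0.97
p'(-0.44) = 7.08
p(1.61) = 3.50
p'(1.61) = -4.61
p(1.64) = 3.36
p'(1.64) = -4.78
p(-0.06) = 3.25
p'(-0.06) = 4.91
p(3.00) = -8.41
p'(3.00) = -12.53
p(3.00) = -8.41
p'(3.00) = -12.53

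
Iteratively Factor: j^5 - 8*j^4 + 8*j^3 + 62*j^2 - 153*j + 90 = (j - 1)*(j^4 - 7*j^3 + j^2 + 63*j - 90) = (j - 3)*(j - 1)*(j^3 - 4*j^2 - 11*j + 30) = (j - 3)*(j - 1)*(j + 3)*(j^2 - 7*j + 10) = (j - 3)*(j - 2)*(j - 1)*(j + 3)*(j - 5)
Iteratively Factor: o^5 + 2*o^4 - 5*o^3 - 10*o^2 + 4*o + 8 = (o + 2)*(o^4 - 5*o^2 + 4) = (o - 2)*(o + 2)*(o^3 + 2*o^2 - o - 2) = (o - 2)*(o + 1)*(o + 2)*(o^2 + o - 2) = (o - 2)*(o + 1)*(o + 2)^2*(o - 1)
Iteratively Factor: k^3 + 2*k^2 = (k + 2)*(k^2) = k*(k + 2)*(k)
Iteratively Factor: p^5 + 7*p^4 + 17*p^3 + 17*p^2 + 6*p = (p)*(p^4 + 7*p^3 + 17*p^2 + 17*p + 6) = p*(p + 1)*(p^3 + 6*p^2 + 11*p + 6) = p*(p + 1)^2*(p^2 + 5*p + 6) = p*(p + 1)^2*(p + 3)*(p + 2)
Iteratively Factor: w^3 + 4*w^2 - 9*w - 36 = (w + 3)*(w^2 + w - 12) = (w - 3)*(w + 3)*(w + 4)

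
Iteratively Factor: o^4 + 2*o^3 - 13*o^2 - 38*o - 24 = (o - 4)*(o^3 + 6*o^2 + 11*o + 6) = (o - 4)*(o + 1)*(o^2 + 5*o + 6) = (o - 4)*(o + 1)*(o + 3)*(o + 2)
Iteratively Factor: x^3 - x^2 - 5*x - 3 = (x + 1)*(x^2 - 2*x - 3) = (x + 1)^2*(x - 3)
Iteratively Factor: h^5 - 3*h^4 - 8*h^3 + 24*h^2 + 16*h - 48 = (h - 3)*(h^4 - 8*h^2 + 16) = (h - 3)*(h + 2)*(h^3 - 2*h^2 - 4*h + 8) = (h - 3)*(h - 2)*(h + 2)*(h^2 - 4) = (h - 3)*(h - 2)^2*(h + 2)*(h + 2)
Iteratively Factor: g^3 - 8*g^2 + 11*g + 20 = (g + 1)*(g^2 - 9*g + 20) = (g - 5)*(g + 1)*(g - 4)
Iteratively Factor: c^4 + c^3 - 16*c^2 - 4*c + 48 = (c - 2)*(c^3 + 3*c^2 - 10*c - 24) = (c - 3)*(c - 2)*(c^2 + 6*c + 8) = (c - 3)*(c - 2)*(c + 2)*(c + 4)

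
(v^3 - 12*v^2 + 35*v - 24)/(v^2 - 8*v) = v - 4 + 3/v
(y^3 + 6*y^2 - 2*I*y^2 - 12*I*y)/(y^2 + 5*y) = (y^2 + 2*y*(3 - I) - 12*I)/(y + 5)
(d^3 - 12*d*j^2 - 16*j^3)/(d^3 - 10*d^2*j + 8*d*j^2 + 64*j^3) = (d + 2*j)/(d - 8*j)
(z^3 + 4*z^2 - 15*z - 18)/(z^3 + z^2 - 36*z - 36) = (z - 3)/(z - 6)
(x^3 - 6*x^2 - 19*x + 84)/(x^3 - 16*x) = (x^2 - 10*x + 21)/(x*(x - 4))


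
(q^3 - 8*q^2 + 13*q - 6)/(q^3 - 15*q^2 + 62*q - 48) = (q - 1)/(q - 8)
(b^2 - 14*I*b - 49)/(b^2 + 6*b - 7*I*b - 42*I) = (b - 7*I)/(b + 6)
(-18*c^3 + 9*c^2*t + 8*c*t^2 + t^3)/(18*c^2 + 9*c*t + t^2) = -c + t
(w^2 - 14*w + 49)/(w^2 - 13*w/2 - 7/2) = 2*(w - 7)/(2*w + 1)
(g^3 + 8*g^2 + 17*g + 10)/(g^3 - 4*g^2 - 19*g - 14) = (g + 5)/(g - 7)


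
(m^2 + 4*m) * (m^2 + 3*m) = m^4 + 7*m^3 + 12*m^2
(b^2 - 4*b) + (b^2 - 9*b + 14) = 2*b^2 - 13*b + 14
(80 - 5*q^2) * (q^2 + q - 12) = -5*q^4 - 5*q^3 + 140*q^2 + 80*q - 960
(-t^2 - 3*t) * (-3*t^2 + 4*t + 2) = 3*t^4 + 5*t^3 - 14*t^2 - 6*t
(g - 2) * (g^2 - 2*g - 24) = g^3 - 4*g^2 - 20*g + 48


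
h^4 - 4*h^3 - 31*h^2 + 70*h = h*(h - 7)*(h - 2)*(h + 5)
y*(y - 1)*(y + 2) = y^3 + y^2 - 2*y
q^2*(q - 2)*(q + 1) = q^4 - q^3 - 2*q^2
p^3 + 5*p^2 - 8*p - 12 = (p - 2)*(p + 1)*(p + 6)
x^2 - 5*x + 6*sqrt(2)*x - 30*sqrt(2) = (x - 5)*(x + 6*sqrt(2))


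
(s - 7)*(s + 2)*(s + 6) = s^3 + s^2 - 44*s - 84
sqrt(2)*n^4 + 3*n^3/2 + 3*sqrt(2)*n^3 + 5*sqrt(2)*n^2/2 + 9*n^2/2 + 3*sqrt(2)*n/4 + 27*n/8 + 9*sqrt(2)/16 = (n + 3/2)^2*(n + sqrt(2)/2)*(sqrt(2)*n + 1/2)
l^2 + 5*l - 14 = (l - 2)*(l + 7)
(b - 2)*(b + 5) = b^2 + 3*b - 10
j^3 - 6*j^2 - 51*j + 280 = (j - 8)*(j - 5)*(j + 7)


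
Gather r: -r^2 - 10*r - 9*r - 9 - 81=-r^2 - 19*r - 90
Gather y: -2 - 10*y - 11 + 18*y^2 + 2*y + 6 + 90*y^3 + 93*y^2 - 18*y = 90*y^3 + 111*y^2 - 26*y - 7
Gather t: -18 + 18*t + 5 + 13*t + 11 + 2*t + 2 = 33*t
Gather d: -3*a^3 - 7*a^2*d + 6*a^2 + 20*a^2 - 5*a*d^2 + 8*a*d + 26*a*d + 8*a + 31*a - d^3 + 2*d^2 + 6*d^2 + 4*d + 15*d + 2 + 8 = -3*a^3 + 26*a^2 + 39*a - d^3 + d^2*(8 - 5*a) + d*(-7*a^2 + 34*a + 19) + 10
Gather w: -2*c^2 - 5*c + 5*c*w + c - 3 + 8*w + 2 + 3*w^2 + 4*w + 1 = -2*c^2 - 4*c + 3*w^2 + w*(5*c + 12)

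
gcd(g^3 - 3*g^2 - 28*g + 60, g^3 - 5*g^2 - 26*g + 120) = g^2 - g - 30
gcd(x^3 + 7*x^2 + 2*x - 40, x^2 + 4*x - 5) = x + 5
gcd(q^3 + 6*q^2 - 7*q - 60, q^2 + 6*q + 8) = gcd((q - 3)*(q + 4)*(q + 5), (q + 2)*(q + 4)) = q + 4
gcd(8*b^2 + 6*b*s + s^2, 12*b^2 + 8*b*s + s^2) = 2*b + s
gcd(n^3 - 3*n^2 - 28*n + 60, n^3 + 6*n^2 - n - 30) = n^2 + 3*n - 10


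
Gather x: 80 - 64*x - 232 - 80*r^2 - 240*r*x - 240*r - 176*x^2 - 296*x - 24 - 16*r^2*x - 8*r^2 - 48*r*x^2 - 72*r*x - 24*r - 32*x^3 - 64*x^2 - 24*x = -88*r^2 - 264*r - 32*x^3 + x^2*(-48*r - 240) + x*(-16*r^2 - 312*r - 384) - 176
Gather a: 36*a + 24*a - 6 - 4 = 60*a - 10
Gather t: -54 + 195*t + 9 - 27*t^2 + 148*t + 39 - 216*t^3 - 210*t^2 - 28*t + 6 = -216*t^3 - 237*t^2 + 315*t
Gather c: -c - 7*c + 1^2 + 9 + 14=24 - 8*c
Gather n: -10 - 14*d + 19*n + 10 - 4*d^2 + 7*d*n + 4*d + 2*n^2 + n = -4*d^2 - 10*d + 2*n^2 + n*(7*d + 20)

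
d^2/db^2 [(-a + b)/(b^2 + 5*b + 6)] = 2*(-(a - b)*(2*b + 5)^2 + (a - 3*b - 5)*(b^2 + 5*b + 6))/(b^2 + 5*b + 6)^3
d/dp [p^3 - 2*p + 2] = 3*p^2 - 2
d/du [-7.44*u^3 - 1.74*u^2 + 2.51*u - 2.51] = -22.32*u^2 - 3.48*u + 2.51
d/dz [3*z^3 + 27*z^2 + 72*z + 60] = 9*z^2 + 54*z + 72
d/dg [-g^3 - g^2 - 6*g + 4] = -3*g^2 - 2*g - 6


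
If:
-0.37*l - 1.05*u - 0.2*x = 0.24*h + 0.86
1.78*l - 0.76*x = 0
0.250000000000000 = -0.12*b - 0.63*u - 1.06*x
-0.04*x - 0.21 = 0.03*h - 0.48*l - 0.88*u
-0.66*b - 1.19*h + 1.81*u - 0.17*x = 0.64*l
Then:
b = 7.79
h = -3.24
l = -0.57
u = 0.38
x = -1.34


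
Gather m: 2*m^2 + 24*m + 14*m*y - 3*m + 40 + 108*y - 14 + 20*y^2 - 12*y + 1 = 2*m^2 + m*(14*y + 21) + 20*y^2 + 96*y + 27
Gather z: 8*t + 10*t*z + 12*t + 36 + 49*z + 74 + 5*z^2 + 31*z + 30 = 20*t + 5*z^2 + z*(10*t + 80) + 140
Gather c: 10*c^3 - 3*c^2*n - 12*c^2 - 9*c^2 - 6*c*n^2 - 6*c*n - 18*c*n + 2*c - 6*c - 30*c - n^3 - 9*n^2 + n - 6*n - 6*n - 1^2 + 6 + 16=10*c^3 + c^2*(-3*n - 21) + c*(-6*n^2 - 24*n - 34) - n^3 - 9*n^2 - 11*n + 21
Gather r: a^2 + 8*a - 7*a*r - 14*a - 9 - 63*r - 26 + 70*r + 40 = a^2 - 6*a + r*(7 - 7*a) + 5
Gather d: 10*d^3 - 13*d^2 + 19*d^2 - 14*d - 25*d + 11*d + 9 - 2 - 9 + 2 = 10*d^3 + 6*d^2 - 28*d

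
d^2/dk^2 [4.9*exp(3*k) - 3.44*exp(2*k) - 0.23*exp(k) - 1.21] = (44.1*exp(2*k) - 13.76*exp(k) - 0.23)*exp(k)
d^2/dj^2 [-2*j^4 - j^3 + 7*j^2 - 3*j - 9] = -24*j^2 - 6*j + 14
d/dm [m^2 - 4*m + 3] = 2*m - 4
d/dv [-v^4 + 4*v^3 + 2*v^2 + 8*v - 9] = -4*v^3 + 12*v^2 + 4*v + 8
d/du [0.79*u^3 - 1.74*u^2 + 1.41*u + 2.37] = 2.37*u^2 - 3.48*u + 1.41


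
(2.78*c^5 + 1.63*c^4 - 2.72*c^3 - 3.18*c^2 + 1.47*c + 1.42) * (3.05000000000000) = 8.479*c^5 + 4.9715*c^4 - 8.296*c^3 - 9.699*c^2 + 4.4835*c + 4.331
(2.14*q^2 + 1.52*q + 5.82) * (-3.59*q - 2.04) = -7.6826*q^3 - 9.8224*q^2 - 23.9946*q - 11.8728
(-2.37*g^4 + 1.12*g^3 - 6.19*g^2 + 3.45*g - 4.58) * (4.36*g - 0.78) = -10.3332*g^5 + 6.7318*g^4 - 27.862*g^3 + 19.8702*g^2 - 22.6598*g + 3.5724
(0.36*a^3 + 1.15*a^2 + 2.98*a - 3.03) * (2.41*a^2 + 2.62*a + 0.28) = 0.8676*a^5 + 3.7147*a^4 + 10.2956*a^3 + 0.8273*a^2 - 7.1042*a - 0.8484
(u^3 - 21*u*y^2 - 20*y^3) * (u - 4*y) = u^4 - 4*u^3*y - 21*u^2*y^2 + 64*u*y^3 + 80*y^4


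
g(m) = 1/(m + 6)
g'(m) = -1/(m + 6)^2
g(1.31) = 0.14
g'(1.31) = -0.02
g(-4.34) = 0.60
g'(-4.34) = -0.36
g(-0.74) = 0.19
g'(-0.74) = -0.04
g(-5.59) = 2.44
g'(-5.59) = -5.95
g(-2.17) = 0.26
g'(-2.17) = -0.07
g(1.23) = 0.14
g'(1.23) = -0.02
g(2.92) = 0.11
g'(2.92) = -0.01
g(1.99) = 0.13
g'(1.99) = -0.02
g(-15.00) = -0.11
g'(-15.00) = -0.01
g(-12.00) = -0.17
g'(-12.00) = -0.03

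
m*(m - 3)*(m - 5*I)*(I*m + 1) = I*m^4 + 6*m^3 - 3*I*m^3 - 18*m^2 - 5*I*m^2 + 15*I*m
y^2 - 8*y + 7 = (y - 7)*(y - 1)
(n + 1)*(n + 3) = n^2 + 4*n + 3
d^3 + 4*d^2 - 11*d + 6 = (d - 1)^2*(d + 6)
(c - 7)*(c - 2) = c^2 - 9*c + 14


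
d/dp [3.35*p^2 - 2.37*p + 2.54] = 6.7*p - 2.37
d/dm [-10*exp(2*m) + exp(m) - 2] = (1 - 20*exp(m))*exp(m)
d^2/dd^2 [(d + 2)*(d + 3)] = 2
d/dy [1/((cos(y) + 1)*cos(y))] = (sin(y)/cos(y)^2 + 2*tan(y))/(cos(y) + 1)^2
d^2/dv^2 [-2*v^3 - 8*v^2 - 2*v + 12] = -12*v - 16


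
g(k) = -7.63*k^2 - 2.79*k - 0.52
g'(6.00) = -94.35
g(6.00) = -291.94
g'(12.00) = -185.91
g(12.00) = -1132.72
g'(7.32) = -114.49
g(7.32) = -429.78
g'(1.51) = -25.83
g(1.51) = -22.13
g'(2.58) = -42.16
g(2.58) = -58.51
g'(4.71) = -74.66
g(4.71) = -182.93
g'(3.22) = -51.93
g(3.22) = -88.61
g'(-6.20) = 91.82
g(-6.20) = -276.52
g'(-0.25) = 1.02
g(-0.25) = -0.30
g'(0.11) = -4.47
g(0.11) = -0.92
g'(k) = -15.26*k - 2.79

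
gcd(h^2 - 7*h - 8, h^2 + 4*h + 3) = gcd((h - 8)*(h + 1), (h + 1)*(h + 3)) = h + 1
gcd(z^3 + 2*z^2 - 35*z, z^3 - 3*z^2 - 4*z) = z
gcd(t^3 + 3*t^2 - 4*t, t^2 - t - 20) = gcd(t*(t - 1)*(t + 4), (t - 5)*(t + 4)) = t + 4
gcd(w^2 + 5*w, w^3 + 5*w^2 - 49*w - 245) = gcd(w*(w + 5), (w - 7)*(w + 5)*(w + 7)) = w + 5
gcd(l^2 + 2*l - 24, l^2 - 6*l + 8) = l - 4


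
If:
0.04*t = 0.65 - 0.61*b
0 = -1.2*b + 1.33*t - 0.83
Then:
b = 0.97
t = 1.50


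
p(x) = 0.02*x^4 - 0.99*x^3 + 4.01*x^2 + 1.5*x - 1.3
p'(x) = 0.08*x^3 - 2.97*x^2 + 8.02*x + 1.5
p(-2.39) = 32.19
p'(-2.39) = -35.72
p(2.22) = 11.45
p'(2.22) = 5.54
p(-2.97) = 57.11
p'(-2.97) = -50.61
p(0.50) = 0.33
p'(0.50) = 4.78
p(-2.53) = 37.42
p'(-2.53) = -39.10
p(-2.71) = 44.87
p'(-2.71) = -43.64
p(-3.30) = 75.37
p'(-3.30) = -60.18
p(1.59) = 7.37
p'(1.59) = 7.06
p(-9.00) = 1162.94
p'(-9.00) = -369.57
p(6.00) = -35.86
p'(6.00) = -40.02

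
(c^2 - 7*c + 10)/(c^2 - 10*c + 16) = (c - 5)/(c - 8)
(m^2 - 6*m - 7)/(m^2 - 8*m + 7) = (m + 1)/(m - 1)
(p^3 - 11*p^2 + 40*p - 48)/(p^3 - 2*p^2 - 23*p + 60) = (p - 4)/(p + 5)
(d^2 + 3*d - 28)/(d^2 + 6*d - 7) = (d - 4)/(d - 1)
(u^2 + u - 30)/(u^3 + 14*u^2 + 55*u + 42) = (u - 5)/(u^2 + 8*u + 7)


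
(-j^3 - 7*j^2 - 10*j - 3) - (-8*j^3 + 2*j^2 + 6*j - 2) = 7*j^3 - 9*j^2 - 16*j - 1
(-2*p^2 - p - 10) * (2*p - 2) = -4*p^3 + 2*p^2 - 18*p + 20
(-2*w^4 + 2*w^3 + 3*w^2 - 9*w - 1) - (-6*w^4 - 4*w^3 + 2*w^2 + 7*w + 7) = 4*w^4 + 6*w^3 + w^2 - 16*w - 8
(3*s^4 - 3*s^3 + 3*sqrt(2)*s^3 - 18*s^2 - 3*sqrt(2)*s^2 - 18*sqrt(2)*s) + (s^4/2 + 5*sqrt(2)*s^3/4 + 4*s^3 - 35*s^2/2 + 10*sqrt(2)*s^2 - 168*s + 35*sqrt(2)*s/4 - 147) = 7*s^4/2 + s^3 + 17*sqrt(2)*s^3/4 - 71*s^2/2 + 7*sqrt(2)*s^2 - 168*s - 37*sqrt(2)*s/4 - 147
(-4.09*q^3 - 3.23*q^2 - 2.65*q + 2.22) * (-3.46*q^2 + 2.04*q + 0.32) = 14.1514*q^5 + 2.8322*q^4 + 1.271*q^3 - 14.1208*q^2 + 3.6808*q + 0.7104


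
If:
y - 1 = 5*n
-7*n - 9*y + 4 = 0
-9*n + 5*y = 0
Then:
No Solution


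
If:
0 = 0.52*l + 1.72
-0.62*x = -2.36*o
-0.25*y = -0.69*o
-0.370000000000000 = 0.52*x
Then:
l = -3.31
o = -0.19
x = -0.71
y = -0.52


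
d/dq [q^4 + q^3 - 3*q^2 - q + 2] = 4*q^3 + 3*q^2 - 6*q - 1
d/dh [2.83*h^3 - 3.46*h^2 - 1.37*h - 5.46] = 8.49*h^2 - 6.92*h - 1.37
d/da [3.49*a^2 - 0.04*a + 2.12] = 6.98*a - 0.04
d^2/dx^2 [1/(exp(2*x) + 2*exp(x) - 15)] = 2*(4*(exp(x) + 1)^2*exp(x) - (2*exp(x) + 1)*(exp(2*x) + 2*exp(x) - 15))*exp(x)/(exp(2*x) + 2*exp(x) - 15)^3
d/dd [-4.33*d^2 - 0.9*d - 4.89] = -8.66*d - 0.9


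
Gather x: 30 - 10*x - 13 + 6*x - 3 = 14 - 4*x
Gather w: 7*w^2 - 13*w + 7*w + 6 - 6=7*w^2 - 6*w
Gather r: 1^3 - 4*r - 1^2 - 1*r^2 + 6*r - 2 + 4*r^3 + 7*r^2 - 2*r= 4*r^3 + 6*r^2 - 2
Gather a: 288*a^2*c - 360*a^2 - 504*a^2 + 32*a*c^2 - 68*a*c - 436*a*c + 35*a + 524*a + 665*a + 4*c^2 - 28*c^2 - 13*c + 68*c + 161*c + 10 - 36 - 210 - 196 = a^2*(288*c - 864) + a*(32*c^2 - 504*c + 1224) - 24*c^2 + 216*c - 432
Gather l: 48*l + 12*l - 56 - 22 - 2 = 60*l - 80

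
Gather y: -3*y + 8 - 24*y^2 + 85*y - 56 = -24*y^2 + 82*y - 48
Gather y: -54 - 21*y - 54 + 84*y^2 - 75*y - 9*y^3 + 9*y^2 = -9*y^3 + 93*y^2 - 96*y - 108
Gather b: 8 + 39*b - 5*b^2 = -5*b^2 + 39*b + 8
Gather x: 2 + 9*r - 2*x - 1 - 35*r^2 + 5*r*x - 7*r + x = -35*r^2 + 2*r + x*(5*r - 1) + 1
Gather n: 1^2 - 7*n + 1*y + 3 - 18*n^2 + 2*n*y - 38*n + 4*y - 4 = -18*n^2 + n*(2*y - 45) + 5*y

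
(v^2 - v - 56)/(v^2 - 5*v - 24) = (v + 7)/(v + 3)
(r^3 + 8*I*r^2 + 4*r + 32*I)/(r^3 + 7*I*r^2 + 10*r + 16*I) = (r + 2*I)/(r + I)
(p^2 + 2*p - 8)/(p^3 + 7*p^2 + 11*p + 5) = (p^2 + 2*p - 8)/(p^3 + 7*p^2 + 11*p + 5)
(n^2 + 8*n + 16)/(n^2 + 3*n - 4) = (n + 4)/(n - 1)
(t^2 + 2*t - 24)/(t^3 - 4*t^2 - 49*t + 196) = (t + 6)/(t^2 - 49)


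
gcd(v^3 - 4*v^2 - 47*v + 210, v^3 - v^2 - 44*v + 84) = v^2 + v - 42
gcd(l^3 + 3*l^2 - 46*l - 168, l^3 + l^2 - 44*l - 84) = l^2 - l - 42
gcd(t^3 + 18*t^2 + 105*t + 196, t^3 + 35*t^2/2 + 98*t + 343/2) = t^2 + 14*t + 49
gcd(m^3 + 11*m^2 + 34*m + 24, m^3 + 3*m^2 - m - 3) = m + 1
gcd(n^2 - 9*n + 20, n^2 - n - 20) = n - 5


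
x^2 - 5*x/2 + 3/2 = (x - 3/2)*(x - 1)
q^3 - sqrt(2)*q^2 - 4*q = q*(q - 2*sqrt(2))*(q + sqrt(2))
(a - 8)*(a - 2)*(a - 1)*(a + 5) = a^4 - 6*a^3 - 29*a^2 + 114*a - 80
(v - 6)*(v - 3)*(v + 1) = v^3 - 8*v^2 + 9*v + 18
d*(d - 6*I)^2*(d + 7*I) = d^4 - 5*I*d^3 + 48*d^2 - 252*I*d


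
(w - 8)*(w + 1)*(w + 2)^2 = w^4 - 3*w^3 - 32*w^2 - 60*w - 32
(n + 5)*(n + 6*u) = n^2 + 6*n*u + 5*n + 30*u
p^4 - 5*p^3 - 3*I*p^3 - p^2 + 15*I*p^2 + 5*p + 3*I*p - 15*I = (p - 5)*(p - 3*I)*(-I*p + I)*(I*p + I)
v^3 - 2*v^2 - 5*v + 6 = (v - 3)*(v - 1)*(v + 2)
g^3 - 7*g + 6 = (g - 2)*(g - 1)*(g + 3)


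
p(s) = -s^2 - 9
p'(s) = -2*s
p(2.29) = -14.24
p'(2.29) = -4.58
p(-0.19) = -9.04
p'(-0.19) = 0.38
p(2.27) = -14.15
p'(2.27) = -4.54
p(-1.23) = -10.51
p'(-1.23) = 2.46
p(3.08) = -18.49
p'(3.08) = -6.16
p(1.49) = -11.22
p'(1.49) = -2.98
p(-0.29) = -9.08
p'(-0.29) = 0.58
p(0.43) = -9.18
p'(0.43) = -0.86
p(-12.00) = -153.00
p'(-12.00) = 24.00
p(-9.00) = -90.00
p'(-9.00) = 18.00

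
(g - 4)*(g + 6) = g^2 + 2*g - 24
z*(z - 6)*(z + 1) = z^3 - 5*z^2 - 6*z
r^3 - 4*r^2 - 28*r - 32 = (r - 8)*(r + 2)^2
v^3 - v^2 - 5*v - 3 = (v - 3)*(v + 1)^2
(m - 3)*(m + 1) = m^2 - 2*m - 3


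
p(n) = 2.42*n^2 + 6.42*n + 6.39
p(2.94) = 46.18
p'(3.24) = 22.10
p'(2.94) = 20.65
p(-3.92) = 18.41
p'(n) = 4.84*n + 6.42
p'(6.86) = 39.62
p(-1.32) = 2.13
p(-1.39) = 2.14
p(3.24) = 52.59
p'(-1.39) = -0.31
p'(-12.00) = -51.66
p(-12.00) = 277.83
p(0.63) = 11.40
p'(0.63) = 9.47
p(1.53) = 21.88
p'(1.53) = 13.83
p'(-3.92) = -12.55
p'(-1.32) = 0.03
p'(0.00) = 6.42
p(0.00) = 6.39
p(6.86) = 164.32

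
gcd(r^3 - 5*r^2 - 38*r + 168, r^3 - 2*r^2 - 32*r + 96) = r^2 + 2*r - 24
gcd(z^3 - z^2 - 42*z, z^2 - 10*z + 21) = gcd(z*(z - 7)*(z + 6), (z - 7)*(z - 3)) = z - 7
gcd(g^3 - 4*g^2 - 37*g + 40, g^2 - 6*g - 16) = g - 8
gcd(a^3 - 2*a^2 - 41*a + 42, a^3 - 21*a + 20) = a - 1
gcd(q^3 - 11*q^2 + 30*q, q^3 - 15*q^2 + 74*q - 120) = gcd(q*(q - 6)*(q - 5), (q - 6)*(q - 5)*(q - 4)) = q^2 - 11*q + 30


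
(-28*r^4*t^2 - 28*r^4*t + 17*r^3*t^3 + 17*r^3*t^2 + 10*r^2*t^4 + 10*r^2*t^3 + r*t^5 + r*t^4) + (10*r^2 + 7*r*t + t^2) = -28*r^4*t^2 - 28*r^4*t + 17*r^3*t^3 + 17*r^3*t^2 + 10*r^2*t^4 + 10*r^2*t^3 + 10*r^2 + r*t^5 + r*t^4 + 7*r*t + t^2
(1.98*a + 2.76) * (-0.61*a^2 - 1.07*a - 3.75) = -1.2078*a^3 - 3.8022*a^2 - 10.3782*a - 10.35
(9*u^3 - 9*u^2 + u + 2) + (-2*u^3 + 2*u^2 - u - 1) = 7*u^3 - 7*u^2 + 1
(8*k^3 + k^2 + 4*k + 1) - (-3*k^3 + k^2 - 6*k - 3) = 11*k^3 + 10*k + 4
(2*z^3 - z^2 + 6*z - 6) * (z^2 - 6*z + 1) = 2*z^5 - 13*z^4 + 14*z^3 - 43*z^2 + 42*z - 6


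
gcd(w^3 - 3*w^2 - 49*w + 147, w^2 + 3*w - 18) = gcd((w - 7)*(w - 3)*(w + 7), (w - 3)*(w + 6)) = w - 3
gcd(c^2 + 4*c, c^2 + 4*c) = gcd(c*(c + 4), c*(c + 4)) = c^2 + 4*c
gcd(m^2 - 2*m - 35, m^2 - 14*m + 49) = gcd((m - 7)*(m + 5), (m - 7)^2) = m - 7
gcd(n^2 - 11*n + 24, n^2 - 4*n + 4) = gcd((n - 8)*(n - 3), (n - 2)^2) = 1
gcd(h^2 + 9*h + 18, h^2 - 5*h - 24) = h + 3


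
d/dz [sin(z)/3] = cos(z)/3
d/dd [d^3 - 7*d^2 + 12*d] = 3*d^2 - 14*d + 12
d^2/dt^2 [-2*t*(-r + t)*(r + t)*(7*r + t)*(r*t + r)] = 4*r*(7*r^3 + 3*r^2*t + r^2 - 42*r*t^2 - 21*r*t - 10*t^3 - 6*t^2)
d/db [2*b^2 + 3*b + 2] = 4*b + 3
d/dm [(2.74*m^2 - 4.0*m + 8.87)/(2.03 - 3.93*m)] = (-10.7682*m^2 + 11.1244*m + 26.7391)/(15.4449*m^2 - 15.9558*m + 4.1209)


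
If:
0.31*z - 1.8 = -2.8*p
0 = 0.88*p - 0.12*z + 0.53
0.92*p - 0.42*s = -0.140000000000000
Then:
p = 0.08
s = 0.52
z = 5.04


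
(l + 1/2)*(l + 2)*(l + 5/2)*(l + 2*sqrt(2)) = l^4 + 2*sqrt(2)*l^3 + 5*l^3 + 29*l^2/4 + 10*sqrt(2)*l^2 + 5*l/2 + 29*sqrt(2)*l/2 + 5*sqrt(2)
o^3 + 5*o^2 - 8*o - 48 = (o - 3)*(o + 4)^2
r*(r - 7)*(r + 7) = r^3 - 49*r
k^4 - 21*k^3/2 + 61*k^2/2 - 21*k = k*(k - 6)*(k - 7/2)*(k - 1)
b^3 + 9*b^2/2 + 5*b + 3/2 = (b + 1/2)*(b + 1)*(b + 3)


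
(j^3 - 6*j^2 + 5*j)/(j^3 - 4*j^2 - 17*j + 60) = j*(j - 1)/(j^2 + j - 12)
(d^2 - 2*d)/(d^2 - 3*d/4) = 4*(d - 2)/(4*d - 3)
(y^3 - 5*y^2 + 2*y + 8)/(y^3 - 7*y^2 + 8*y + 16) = (y - 2)/(y - 4)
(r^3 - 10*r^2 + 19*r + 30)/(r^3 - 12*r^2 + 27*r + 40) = (r - 6)/(r - 8)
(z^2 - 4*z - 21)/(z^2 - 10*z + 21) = (z + 3)/(z - 3)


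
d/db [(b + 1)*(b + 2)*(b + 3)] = 3*b^2 + 12*b + 11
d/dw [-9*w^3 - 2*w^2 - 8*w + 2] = -27*w^2 - 4*w - 8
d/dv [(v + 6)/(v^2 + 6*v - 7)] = (v^2 + 6*v - 2*(v + 3)*(v + 6) - 7)/(v^2 + 6*v - 7)^2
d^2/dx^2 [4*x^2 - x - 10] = 8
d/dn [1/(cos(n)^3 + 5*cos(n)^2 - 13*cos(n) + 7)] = (3*cos(n) + 13)*sin(n)/((cos(n) - 1)^3*(cos(n) + 7)^2)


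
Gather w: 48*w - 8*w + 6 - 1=40*w + 5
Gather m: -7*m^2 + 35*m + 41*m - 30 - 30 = -7*m^2 + 76*m - 60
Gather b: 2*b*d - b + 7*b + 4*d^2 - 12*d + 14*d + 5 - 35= b*(2*d + 6) + 4*d^2 + 2*d - 30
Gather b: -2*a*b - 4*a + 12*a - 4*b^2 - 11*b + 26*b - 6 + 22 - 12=8*a - 4*b^2 + b*(15 - 2*a) + 4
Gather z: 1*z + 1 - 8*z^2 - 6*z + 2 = -8*z^2 - 5*z + 3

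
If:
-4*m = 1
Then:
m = -1/4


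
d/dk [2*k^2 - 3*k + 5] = 4*k - 3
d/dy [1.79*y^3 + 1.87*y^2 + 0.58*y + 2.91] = 5.37*y^2 + 3.74*y + 0.58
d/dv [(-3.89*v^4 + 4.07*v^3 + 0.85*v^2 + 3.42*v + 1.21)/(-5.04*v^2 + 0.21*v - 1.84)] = (39.2112*v^5 - 22.9635*v^4 + 30.3398*v^3 - 5.05110000000001*v^2 + 9.0688*v - 6.5469)/(25.4016*v^4 - 2.1168*v^3 + 18.5913*v^2 - 0.7728*v + 3.3856)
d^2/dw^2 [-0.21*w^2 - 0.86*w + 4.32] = -0.420000000000000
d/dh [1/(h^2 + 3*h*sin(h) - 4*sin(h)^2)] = (-3*h*cos(h) - 2*h - 3*sin(h) + 4*sin(2*h))/((h - sin(h))^2*(h + 4*sin(h))^2)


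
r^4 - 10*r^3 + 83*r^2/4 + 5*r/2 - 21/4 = (r - 7)*(r - 3)*(r - 1/2)*(r + 1/2)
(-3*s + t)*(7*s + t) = -21*s^2 + 4*s*t + t^2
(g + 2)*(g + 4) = g^2 + 6*g + 8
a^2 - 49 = (a - 7)*(a + 7)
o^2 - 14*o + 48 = (o - 8)*(o - 6)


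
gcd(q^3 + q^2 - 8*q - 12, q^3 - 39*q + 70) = 1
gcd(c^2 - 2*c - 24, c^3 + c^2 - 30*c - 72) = c^2 - 2*c - 24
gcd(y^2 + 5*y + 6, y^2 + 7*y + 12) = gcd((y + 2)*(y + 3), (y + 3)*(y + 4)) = y + 3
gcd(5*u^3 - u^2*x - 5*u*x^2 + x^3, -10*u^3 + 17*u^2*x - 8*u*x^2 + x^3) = 5*u^2 - 6*u*x + x^2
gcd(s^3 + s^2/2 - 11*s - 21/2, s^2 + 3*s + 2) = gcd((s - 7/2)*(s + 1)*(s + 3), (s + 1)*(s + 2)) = s + 1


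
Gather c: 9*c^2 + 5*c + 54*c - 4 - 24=9*c^2 + 59*c - 28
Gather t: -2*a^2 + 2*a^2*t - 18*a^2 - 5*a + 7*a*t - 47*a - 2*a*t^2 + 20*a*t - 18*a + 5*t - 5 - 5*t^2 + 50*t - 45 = -20*a^2 - 70*a + t^2*(-2*a - 5) + t*(2*a^2 + 27*a + 55) - 50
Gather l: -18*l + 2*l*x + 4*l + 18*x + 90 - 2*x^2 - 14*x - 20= l*(2*x - 14) - 2*x^2 + 4*x + 70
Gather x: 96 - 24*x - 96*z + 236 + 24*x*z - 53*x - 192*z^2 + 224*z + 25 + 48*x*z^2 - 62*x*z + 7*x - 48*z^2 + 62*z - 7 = x*(48*z^2 - 38*z - 70) - 240*z^2 + 190*z + 350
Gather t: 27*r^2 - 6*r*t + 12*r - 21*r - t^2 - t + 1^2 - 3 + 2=27*r^2 - 9*r - t^2 + t*(-6*r - 1)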